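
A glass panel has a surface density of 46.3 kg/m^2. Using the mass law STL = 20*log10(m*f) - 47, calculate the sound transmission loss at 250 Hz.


Mass law: STL = 20 * log10(m * f) - 47
  m * f = 46.3 * 250 = 11575
  log10(11575) = 4.06352
  STL = 20 * 4.06352 - 47 = 81.2704 - 47 = 34.3 dB

34.3 dB


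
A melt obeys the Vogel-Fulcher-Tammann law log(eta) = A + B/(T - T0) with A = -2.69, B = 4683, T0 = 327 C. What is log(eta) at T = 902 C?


VFT equation: log(eta) = A + B / (T - T0)
  T - T0 = 902 - 327 = 575
  B / (T - T0) = 4683 / 575 = 8.144
  log(eta) = -2.69 + 8.144 = 5.454

5.454


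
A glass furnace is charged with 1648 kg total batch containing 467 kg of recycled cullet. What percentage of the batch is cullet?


Cullet ratio = (cullet mass / total batch mass) * 100
  Ratio = 467 / 1648 * 100 = 28.34%

28.34%


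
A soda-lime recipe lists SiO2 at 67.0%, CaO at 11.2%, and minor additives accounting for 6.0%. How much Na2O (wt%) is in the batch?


Pieces sum to 100%:
  Na2O = 100 - (SiO2 + CaO + others)
  Na2O = 100 - (67.0 + 11.2 + 6.0) = 15.8%

15.8%


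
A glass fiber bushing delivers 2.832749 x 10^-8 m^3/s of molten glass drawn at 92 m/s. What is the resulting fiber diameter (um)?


Cross-sectional area from continuity:
  A = Q / v = 2.832749 x 10^-8 / 92 = 3.079075 x 10^-10 m^2
Diameter from circular cross-section:
  d = sqrt(4A / pi) * 10^6 (m -> um)
  d = sqrt(4 * 3.079075 x 10^-10 / pi) * 10^6 = 19.8 um

19.8 um


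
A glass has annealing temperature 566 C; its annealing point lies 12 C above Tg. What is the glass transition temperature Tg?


Rearrange T_anneal = Tg + offset for Tg:
  Tg = T_anneal - offset = 566 - 12 = 554 C

554 C


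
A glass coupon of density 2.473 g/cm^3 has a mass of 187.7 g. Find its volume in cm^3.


Rearrange rho = m / V:
  V = m / rho
  V = 187.7 / 2.473 = 75.9 cm^3

75.9 cm^3


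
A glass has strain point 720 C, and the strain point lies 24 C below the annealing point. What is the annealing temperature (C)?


T_anneal = T_strain + gap:
  T_anneal = 720 + 24 = 744 C

744 C


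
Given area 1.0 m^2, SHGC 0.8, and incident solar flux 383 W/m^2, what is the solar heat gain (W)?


Solar heat gain: Q = Area * SHGC * Irradiance
  Q = 1.0 * 0.8 * 383 = 306.4 W

306.4 W


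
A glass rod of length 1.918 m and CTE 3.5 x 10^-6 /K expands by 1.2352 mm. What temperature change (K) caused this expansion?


Rearrange dL = alpha * L0 * dT for dT:
  dT = dL / (alpha * L0)
  dL (m) = 1.2352 / 1000 = 0.0012352
  dT = 0.0012352 / ((3.5 x 10^-6) * 1.918) = 184.0 K

184.0 K


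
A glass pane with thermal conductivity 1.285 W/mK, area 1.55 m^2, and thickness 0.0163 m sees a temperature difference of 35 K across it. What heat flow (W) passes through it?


Fourier's law: Q = k * A * dT / t
  Q = 1.285 * 1.55 * 35 / 0.0163
  Q = 69.71125 / 0.0163 = 4276.8 W

4276.8 W


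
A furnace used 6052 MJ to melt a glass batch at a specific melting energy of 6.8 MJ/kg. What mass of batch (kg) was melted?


Rearrange E = m * s for m:
  m = E / s
  m = 6052 / 6.8 = 890.0 kg

890.0 kg


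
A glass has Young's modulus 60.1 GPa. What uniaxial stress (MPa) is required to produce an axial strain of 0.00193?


Rearrange E = sigma / epsilon:
  sigma = E * epsilon
  E (MPa) = 60.1 * 1000 = 60100
  sigma = 60100 * 0.00193 = 115.99 MPa

115.99 MPa


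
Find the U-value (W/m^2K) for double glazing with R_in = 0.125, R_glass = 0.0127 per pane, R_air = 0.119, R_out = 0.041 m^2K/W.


Total thermal resistance (series):
  R_total = R_in + R_glass + R_air + R_glass + R_out
  R_total = 0.125 + 0.0127 + 0.119 + 0.0127 + 0.041 = 0.3104 m^2K/W
U-value = 1 / R_total = 1 / 0.3104 = 3.222 W/m^2K

3.222 W/m^2K


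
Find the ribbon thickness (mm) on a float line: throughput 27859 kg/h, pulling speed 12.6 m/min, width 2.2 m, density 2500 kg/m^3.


Ribbon cross-section from mass balance:
  Volume rate = throughput / density = 27859 / 2500 = 11.1436 m^3/h
  thickness = volume rate / (speed * 60 * width), i.e.
  thickness = throughput / (60 * speed * width * density) * 1000
  thickness = 27859 / (60 * 12.6 * 2.2 * 2500) * 1000 = 6.7 mm

6.7 mm


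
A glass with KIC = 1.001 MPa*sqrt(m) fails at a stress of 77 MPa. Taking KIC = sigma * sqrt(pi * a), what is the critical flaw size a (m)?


Rearrange KIC = sigma * sqrt(pi * a):
  sqrt(pi * a) = KIC / sigma
  sqrt(pi * a) = 1.001 / 77 = 0.013
  a = (KIC / sigma)^2 / pi
  a = 0.013^2 / pi = 0.0000538 m

0.0000538 m


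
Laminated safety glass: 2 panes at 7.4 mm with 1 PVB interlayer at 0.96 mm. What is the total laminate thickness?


Total thickness = glass contribution + PVB contribution
  Glass: 2 * 7.4 = 14.8 mm
  PVB: 1 * 0.96 = 0.96 mm
  Total = 14.8 + 0.96 = 15.76 mm

15.76 mm


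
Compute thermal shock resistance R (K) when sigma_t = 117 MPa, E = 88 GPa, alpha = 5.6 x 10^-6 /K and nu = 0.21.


Thermal shock resistance: R = sigma * (1 - nu) / (E * alpha)
  Numerator = 117 * (1 - 0.21) = 92.43
  Denominator = 88 * 1000 * (5.6 x 10^-6) = 0.4928
  R = 92.43 / 0.4928 = 187.6 K

187.6 K


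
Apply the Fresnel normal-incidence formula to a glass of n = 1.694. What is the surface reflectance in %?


Fresnel reflectance at normal incidence:
  R = ((n - 1)/(n + 1))^2
  (n - 1)/(n + 1) = (1.694 - 1)/(1.694 + 1) = 0.25761
  R = 0.25761^2 = 0.0663629
  R(%) = 0.0663629 * 100 = 6.636%

6.636%


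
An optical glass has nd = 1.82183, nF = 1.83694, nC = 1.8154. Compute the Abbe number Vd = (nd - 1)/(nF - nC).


Abbe number formula: Vd = (nd - 1) / (nF - nC)
  nd - 1 = 1.82183 - 1 = 0.82183
  nF - nC = 1.83694 - 1.8154 = 0.02154
  Vd = 0.82183 / 0.02154 = 38.15

38.15


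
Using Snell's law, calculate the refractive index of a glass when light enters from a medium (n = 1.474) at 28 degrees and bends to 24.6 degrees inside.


Apply Snell's law: n1 * sin(theta1) = n2 * sin(theta2)
  n2 = n1 * sin(theta1) / sin(theta2)
  sin(28) = 0.469472
  sin(24.6) = 0.416281
  n2 = 1.474 * 0.469472 / 0.416281 = 1.6623

1.6623


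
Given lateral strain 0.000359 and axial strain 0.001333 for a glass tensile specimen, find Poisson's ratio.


Poisson's ratio: nu = lateral strain / axial strain
  nu = 0.000359 / 0.001333 = 0.2693

0.2693


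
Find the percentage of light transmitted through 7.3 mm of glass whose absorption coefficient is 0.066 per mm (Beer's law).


Beer-Lambert law: T = exp(-alpha * thickness)
  exponent = -0.066 * 7.3 = -0.4818
  T = exp(-0.4818) = 0.6177
  Percentage = 0.6177 * 100 = 61.77%

61.77%


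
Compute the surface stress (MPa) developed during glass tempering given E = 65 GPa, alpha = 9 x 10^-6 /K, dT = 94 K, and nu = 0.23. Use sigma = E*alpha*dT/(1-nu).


Tempering stress: sigma = E * alpha * dT / (1 - nu)
  E (MPa) = 65 * 1000 = 65000
  Numerator = 65000 * (9 x 10^-6) * 94 = 54.99
  Denominator = 1 - 0.23 = 0.77
  sigma = 54.99 / 0.77 = 71.4 MPa

71.4 MPa


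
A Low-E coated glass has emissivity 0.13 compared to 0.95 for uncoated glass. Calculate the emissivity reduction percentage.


Percentage reduction = (1 - coated/uncoated) * 100
  Ratio = 0.13 / 0.95 = 0.1368
  Reduction = (1 - 0.1368) * 100 = 86.3%

86.3%


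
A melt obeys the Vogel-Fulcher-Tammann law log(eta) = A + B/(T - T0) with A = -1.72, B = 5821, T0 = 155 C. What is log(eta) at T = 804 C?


VFT equation: log(eta) = A + B / (T - T0)
  T - T0 = 804 - 155 = 649
  B / (T - T0) = 5821 / 649 = 8.969
  log(eta) = -1.72 + 8.969 = 7.249

7.249


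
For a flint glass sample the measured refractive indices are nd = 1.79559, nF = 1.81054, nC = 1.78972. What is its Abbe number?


Abbe number formula: Vd = (nd - 1) / (nF - nC)
  nd - 1 = 1.79559 - 1 = 0.79559
  nF - nC = 1.81054 - 1.78972 = 0.02082
  Vd = 0.79559 / 0.02082 = 38.21

38.21


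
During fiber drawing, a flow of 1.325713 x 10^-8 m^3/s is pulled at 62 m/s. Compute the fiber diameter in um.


Cross-sectional area from continuity:
  A = Q / v = 1.325713 x 10^-8 / 62 = 2.138247 x 10^-10 m^2
Diameter from circular cross-section:
  d = sqrt(4A / pi) * 10^6 (m -> um)
  d = sqrt(4 * 2.138247 x 10^-10 / pi) * 10^6 = 16.5 um

16.5 um


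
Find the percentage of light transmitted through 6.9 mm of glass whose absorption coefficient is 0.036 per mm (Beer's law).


Beer-Lambert law: T = exp(-alpha * thickness)
  exponent = -0.036 * 6.9 = -0.2484
  T = exp(-0.2484) = 0.78
  Percentage = 0.78 * 100 = 78.0%

78.0%


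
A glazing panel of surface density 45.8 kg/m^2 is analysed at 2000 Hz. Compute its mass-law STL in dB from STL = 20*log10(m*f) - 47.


Mass law: STL = 20 * log10(m * f) - 47
  m * f = 45.8 * 2000 = 91600
  log10(91600) = 4.9619
  STL = 20 * 4.9619 - 47 = 99.238 - 47 = 52.2 dB

52.2 dB


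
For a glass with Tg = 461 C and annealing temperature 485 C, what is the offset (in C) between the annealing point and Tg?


Offset = T_anneal - Tg:
  offset = 485 - 461 = 24 C

24 C


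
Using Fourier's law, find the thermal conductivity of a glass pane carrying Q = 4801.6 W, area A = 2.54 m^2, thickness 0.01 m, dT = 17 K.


Fourier's law rearranged: k = Q * t / (A * dT)
  Numerator = 4801.6 * 0.01 = 48.016
  Denominator = 2.54 * 17 = 43.18
  k = 48.016 / 43.18 = 1.112 W/mK

1.112 W/mK


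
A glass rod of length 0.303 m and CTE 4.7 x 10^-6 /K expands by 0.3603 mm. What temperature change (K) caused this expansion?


Rearrange dL = alpha * L0 * dT for dT:
  dT = dL / (alpha * L0)
  dL (m) = 0.3603 / 1000 = 0.0003603
  dT = 0.0003603 / ((4.7 x 10^-6) * 0.303) = 253.0 K

253.0 K


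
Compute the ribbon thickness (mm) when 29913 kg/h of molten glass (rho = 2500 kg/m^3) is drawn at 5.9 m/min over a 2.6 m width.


Ribbon cross-section from mass balance:
  Volume rate = throughput / density = 29913 / 2500 = 11.9652 m^3/h
  thickness = volume rate / (speed * 60 * width), i.e.
  thickness = throughput / (60 * speed * width * density) * 1000
  thickness = 29913 / (60 * 5.9 * 2.6 * 2500) * 1000 = 13.0 mm

13.0 mm


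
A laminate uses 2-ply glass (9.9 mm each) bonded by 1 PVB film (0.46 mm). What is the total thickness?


Total thickness = glass contribution + PVB contribution
  Glass: 2 * 9.9 = 19.8 mm
  PVB: 1 * 0.46 = 0.46 mm
  Total = 19.8 + 0.46 = 20.26 mm

20.26 mm


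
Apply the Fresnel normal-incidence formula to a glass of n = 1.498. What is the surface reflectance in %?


Fresnel reflectance at normal incidence:
  R = ((n - 1)/(n + 1))^2
  (n - 1)/(n + 1) = (1.498 - 1)/(1.498 + 1) = 0.199359
  R = 0.199359^2 = 0.039744
  R(%) = 0.039744 * 100 = 3.974%

3.974%


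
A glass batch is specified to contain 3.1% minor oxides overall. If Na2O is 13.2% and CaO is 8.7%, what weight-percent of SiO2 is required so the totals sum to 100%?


Known pieces sum to 100%:
  SiO2 = 100 - (others + Na2O + CaO)
  SiO2 = 100 - (3.1 + 13.2 + 8.7) = 75.0%

75.0%


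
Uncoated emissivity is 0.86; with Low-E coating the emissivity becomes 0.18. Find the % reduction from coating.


Percentage reduction = (1 - coated/uncoated) * 100
  Ratio = 0.18 / 0.86 = 0.2093
  Reduction = (1 - 0.2093) * 100 = 79.1%

79.1%


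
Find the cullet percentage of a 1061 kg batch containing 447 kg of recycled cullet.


Cullet ratio = (cullet mass / total batch mass) * 100
  Ratio = 447 / 1061 * 100 = 42.13%

42.13%


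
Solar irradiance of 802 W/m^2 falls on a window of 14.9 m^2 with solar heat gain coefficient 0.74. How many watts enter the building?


Solar heat gain: Q = Area * SHGC * Irradiance
  Q = 14.9 * 0.74 * 802 = 8842.9 W

8842.9 W


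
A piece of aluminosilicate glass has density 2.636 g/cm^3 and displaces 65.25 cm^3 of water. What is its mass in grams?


Rearrange rho = m / V:
  m = rho * V
  m = 2.636 * 65.25 = 171.999 g

171.999 g


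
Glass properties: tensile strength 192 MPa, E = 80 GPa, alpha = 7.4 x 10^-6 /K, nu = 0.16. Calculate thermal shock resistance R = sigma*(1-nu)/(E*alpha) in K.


Thermal shock resistance: R = sigma * (1 - nu) / (E * alpha)
  Numerator = 192 * (1 - 0.16) = 161.28
  Denominator = 80 * 1000 * (7.4 x 10^-6) = 0.592
  R = 161.28 / 0.592 = 272.4 K

272.4 K


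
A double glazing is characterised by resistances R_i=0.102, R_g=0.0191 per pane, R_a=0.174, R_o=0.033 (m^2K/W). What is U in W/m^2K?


Total thermal resistance (series):
  R_total = R_in + R_glass + R_air + R_glass + R_out
  R_total = 0.102 + 0.0191 + 0.174 + 0.0191 + 0.033 = 0.3472 m^2K/W
U-value = 1 / R_total = 1 / 0.3472 = 2.88 W/m^2K

2.88 W/m^2K


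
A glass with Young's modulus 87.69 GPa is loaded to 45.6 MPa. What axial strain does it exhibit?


Rearrange E = sigma / epsilon:
  epsilon = sigma / E
  E (MPa) = 87.69 * 1000 = 87690
  epsilon = 45.6 / 87690 = 0.00052

0.00052


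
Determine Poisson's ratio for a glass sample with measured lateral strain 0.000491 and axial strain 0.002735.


Poisson's ratio: nu = lateral strain / axial strain
  nu = 0.000491 / 0.002735 = 0.1795

0.1795


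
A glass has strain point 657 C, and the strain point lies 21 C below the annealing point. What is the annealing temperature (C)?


T_anneal = T_strain + gap:
  T_anneal = 657 + 21 = 678 C

678 C


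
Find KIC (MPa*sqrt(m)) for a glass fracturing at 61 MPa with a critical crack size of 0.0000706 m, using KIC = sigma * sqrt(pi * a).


Fracture toughness: KIC = sigma * sqrt(pi * a)
  pi * a = pi * 0.0000706 = 0.000221796
  sqrt(pi * a) = 0.014893
  KIC = 61 * 0.014893 = 0.908 MPa*sqrt(m)

0.908 MPa*sqrt(m)


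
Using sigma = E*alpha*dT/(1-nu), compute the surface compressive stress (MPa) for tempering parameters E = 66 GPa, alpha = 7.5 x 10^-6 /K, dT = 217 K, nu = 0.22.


Tempering stress: sigma = E * alpha * dT / (1 - nu)
  E (MPa) = 66 * 1000 = 66000
  Numerator = 66000 * (7.5 x 10^-6) * 217 = 107.415
  Denominator = 1 - 0.22 = 0.78
  sigma = 107.415 / 0.78 = 137.7 MPa

137.7 MPa


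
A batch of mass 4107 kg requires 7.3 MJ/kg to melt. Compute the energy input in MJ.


Total energy = mass * specific energy
  E = 4107 * 7.3 = 29981.1 MJ

29981.1 MJ


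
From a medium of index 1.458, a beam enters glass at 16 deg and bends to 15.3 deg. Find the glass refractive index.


Apply Snell's law: n1 * sin(theta1) = n2 * sin(theta2)
  n2 = n1 * sin(theta1) / sin(theta2)
  sin(16) = 0.275637
  sin(15.3) = 0.263873
  n2 = 1.458 * 0.275637 / 0.263873 = 1.523

1.523


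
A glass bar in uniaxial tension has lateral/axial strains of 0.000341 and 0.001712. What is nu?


Poisson's ratio: nu = lateral strain / axial strain
  nu = 0.000341 / 0.001712 = 0.1992

0.1992


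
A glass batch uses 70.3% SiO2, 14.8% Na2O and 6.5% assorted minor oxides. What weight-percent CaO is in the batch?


Pieces sum to 100%:
  CaO = 100 - (SiO2 + Na2O + others)
  CaO = 100 - (70.3 + 14.8 + 6.5) = 8.4%

8.4%


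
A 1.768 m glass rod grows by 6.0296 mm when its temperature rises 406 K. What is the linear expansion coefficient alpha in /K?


Rearrange dL = alpha * L0 * dT for alpha:
  alpha = dL / (L0 * dT)
  alpha = (6.0296 / 1000) / (1.768 * 406) = 0.0000084 /K = 8.4 x 10^-6 /K

8.4 x 10^-6 /K


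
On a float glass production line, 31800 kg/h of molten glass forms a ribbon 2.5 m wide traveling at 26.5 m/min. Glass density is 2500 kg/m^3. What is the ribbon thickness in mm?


Ribbon cross-section from mass balance:
  Volume rate = throughput / density = 31800 / 2500 = 12.72 m^3/h
  thickness = volume rate / (speed * 60 * width), i.e.
  thickness = throughput / (60 * speed * width * density) * 1000
  thickness = 31800 / (60 * 26.5 * 2.5 * 2500) * 1000 = 3.2 mm

3.2 mm


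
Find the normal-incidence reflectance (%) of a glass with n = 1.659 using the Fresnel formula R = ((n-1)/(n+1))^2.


Fresnel reflectance at normal incidence:
  R = ((n - 1)/(n + 1))^2
  (n - 1)/(n + 1) = (1.659 - 1)/(1.659 + 1) = 0.247838
  R = 0.247838^2 = 0.0614237
  R(%) = 0.0614237 * 100 = 6.142%

6.142%


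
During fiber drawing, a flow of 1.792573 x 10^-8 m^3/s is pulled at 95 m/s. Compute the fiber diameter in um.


Cross-sectional area from continuity:
  A = Q / v = 1.792573 x 10^-8 / 95 = 1.886919 x 10^-10 m^2
Diameter from circular cross-section:
  d = sqrt(4A / pi) * 10^6 (m -> um)
  d = sqrt(4 * 1.886919 x 10^-10 / pi) * 10^6 = 15.5 um

15.5 um


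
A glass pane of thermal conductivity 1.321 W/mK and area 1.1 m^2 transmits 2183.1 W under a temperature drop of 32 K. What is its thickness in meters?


Fourier's law: t = k * A * dT / Q
  t = 1.321 * 1.1 * 32 / 2183.1
  t = 46.4992 / 2183.1 = 0.0213 m

0.0213 m


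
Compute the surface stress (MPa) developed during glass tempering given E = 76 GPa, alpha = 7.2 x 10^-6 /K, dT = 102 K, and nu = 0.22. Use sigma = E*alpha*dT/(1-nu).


Tempering stress: sigma = E * alpha * dT / (1 - nu)
  E (MPa) = 76 * 1000 = 76000
  Numerator = 76000 * (7.2 x 10^-6) * 102 = 55.8144
  Denominator = 1 - 0.22 = 0.78
  sigma = 55.8144 / 0.78 = 71.6 MPa

71.6 MPa


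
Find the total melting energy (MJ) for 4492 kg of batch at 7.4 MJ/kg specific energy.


Total energy = mass * specific energy
  E = 4492 * 7.4 = 33240.8 MJ

33240.8 MJ


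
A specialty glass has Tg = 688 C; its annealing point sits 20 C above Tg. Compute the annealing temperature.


The annealing temperature is Tg plus the offset:
  T_anneal = 688 + 20 = 708 C

708 C


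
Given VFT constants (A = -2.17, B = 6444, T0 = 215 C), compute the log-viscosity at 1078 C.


VFT equation: log(eta) = A + B / (T - T0)
  T - T0 = 1078 - 215 = 863
  B / (T - T0) = 6444 / 863 = 7.467
  log(eta) = -2.17 + 7.467 = 5.297

5.297


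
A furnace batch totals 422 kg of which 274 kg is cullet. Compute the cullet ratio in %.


Cullet ratio = (cullet mass / total batch mass) * 100
  Ratio = 274 / 422 * 100 = 64.93%

64.93%


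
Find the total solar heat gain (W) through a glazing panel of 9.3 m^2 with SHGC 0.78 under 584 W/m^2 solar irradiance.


Solar heat gain: Q = Area * SHGC * Irradiance
  Q = 9.3 * 0.78 * 584 = 4236.3 W

4236.3 W


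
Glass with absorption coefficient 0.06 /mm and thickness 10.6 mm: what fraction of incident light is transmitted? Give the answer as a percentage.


Beer-Lambert law: T = exp(-alpha * thickness)
  exponent = -0.06 * 10.6 = -0.636
  T = exp(-0.636) = 0.5294
  Percentage = 0.5294 * 100 = 52.94%

52.94%


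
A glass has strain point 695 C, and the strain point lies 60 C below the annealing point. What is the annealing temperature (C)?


T_anneal = T_strain + gap:
  T_anneal = 695 + 60 = 755 C

755 C


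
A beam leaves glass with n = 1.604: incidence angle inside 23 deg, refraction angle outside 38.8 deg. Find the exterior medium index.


Apply Snell's law: n1 * sin(theta1) = n2 * sin(theta2)
  n2 = n1 * sin(theta1) / sin(theta2)
  sin(23) = 0.390731
  sin(38.8) = 0.626604
  n2 = 1.604 * 0.390731 / 0.626604 = 1.0002

1.0002


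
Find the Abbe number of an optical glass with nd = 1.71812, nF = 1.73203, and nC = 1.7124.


Abbe number formula: Vd = (nd - 1) / (nF - nC)
  nd - 1 = 1.71812 - 1 = 0.71812
  nF - nC = 1.73203 - 1.7124 = 0.01963
  Vd = 0.71812 / 0.01963 = 36.58

36.58


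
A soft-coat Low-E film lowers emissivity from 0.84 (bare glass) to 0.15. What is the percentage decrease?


Percentage reduction = (1 - coated/uncoated) * 100
  Ratio = 0.15 / 0.84 = 0.1786
  Reduction = (1 - 0.1786) * 100 = 82.1%

82.1%


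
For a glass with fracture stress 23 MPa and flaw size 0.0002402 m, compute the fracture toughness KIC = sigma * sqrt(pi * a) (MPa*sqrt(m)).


Fracture toughness: KIC = sigma * sqrt(pi * a)
  pi * a = pi * 0.0002402 = 0.000754611
  sqrt(pi * a) = 0.02747
  KIC = 23 * 0.02747 = 0.632 MPa*sqrt(m)

0.632 MPa*sqrt(m)


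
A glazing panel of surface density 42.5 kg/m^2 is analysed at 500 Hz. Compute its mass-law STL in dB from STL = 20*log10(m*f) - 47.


Mass law: STL = 20 * log10(m * f) - 47
  m * f = 42.5 * 500 = 21250
  log10(21250) = 4.32736
  STL = 20 * 4.32736 - 47 = 86.5472 - 47 = 39.5 dB

39.5 dB


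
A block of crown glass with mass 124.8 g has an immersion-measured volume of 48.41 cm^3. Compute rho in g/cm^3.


Use the definition of density:
  rho = mass / volume
  rho = 124.8 / 48.41 = 2.578 g/cm^3

2.578 g/cm^3


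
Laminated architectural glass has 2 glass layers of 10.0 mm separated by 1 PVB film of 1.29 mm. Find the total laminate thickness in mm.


Total thickness = glass contribution + PVB contribution
  Glass: 2 * 10.0 = 20.0 mm
  PVB: 1 * 1.29 = 1.29 mm
  Total = 20.0 + 1.29 = 21.29 mm

21.29 mm


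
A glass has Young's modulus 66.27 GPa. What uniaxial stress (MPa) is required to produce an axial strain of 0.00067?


Rearrange E = sigma / epsilon:
  sigma = E * epsilon
  E (MPa) = 66.27 * 1000 = 66270
  sigma = 66270 * 0.00067 = 44.4 MPa

44.4 MPa


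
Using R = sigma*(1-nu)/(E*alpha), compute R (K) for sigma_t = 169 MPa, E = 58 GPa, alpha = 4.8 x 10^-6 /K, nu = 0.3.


Thermal shock resistance: R = sigma * (1 - nu) / (E * alpha)
  Numerator = 169 * (1 - 0.3) = 118.3
  Denominator = 58 * 1000 * (4.8 x 10^-6) = 0.2784
  R = 118.3 / 0.2784 = 424.9 K

424.9 K


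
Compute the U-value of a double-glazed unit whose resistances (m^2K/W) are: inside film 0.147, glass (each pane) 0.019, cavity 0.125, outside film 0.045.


Total thermal resistance (series):
  R_total = R_in + R_glass + R_air + R_glass + R_out
  R_total = 0.147 + 0.019 + 0.125 + 0.019 + 0.045 = 0.355 m^2K/W
U-value = 1 / R_total = 1 / 0.355 = 2.817 W/m^2K

2.817 W/m^2K


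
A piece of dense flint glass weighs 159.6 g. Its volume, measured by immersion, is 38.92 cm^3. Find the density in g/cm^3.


Use the definition of density:
  rho = mass / volume
  rho = 159.6 / 38.92 = 4.101 g/cm^3

4.101 g/cm^3


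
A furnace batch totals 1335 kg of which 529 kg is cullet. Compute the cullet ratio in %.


Cullet ratio = (cullet mass / total batch mass) * 100
  Ratio = 529 / 1335 * 100 = 39.63%

39.63%


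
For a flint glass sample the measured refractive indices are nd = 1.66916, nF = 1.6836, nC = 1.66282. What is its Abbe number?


Abbe number formula: Vd = (nd - 1) / (nF - nC)
  nd - 1 = 1.66916 - 1 = 0.66916
  nF - nC = 1.6836 - 1.66282 = 0.02078
  Vd = 0.66916 / 0.02078 = 32.2

32.2


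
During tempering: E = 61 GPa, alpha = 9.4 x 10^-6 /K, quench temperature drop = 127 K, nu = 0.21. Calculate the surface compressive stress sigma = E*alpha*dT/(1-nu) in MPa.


Tempering stress: sigma = E * alpha * dT / (1 - nu)
  E (MPa) = 61 * 1000 = 61000
  Numerator = 61000 * (9.4 x 10^-6) * 127 = 72.8218
  Denominator = 1 - 0.21 = 0.79
  sigma = 72.8218 / 0.79 = 92.2 MPa

92.2 MPa


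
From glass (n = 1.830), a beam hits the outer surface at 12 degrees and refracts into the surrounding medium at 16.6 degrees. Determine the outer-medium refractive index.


Apply Snell's law: n1 * sin(theta1) = n2 * sin(theta2)
  n2 = n1 * sin(theta1) / sin(theta2)
  sin(12) = 0.207912
  sin(16.6) = 0.285688
  n2 = 1.830 * 0.207912 / 0.285688 = 1.3318

1.3318


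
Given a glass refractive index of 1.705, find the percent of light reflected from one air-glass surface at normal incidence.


Fresnel reflectance at normal incidence:
  R = ((n - 1)/(n + 1))^2
  (n - 1)/(n + 1) = (1.705 - 1)/(1.705 + 1) = 0.260628
  R = 0.260628^2 = 0.067927
  R(%) = 0.067927 * 100 = 6.793%

6.793%


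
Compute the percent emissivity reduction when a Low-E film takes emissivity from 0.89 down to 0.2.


Percentage reduction = (1 - coated/uncoated) * 100
  Ratio = 0.2 / 0.89 = 0.2247
  Reduction = (1 - 0.2247) * 100 = 77.5%

77.5%


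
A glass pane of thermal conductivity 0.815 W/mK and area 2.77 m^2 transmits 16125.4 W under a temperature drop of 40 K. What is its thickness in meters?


Fourier's law: t = k * A * dT / Q
  t = 0.815 * 2.77 * 40 / 16125.4
  t = 90.302 / 16125.4 = 0.0056 m

0.0056 m


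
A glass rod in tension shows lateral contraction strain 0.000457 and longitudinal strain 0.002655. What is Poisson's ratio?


Poisson's ratio: nu = lateral strain / axial strain
  nu = 0.000457 / 0.002655 = 0.1721

0.1721


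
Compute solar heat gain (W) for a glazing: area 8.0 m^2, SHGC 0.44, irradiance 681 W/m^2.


Solar heat gain: Q = Area * SHGC * Irradiance
  Q = 8.0 * 0.44 * 681 = 2397.1 W

2397.1 W


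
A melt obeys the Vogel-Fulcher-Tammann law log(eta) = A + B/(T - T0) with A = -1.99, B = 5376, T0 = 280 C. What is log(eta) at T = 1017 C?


VFT equation: log(eta) = A + B / (T - T0)
  T - T0 = 1017 - 280 = 737
  B / (T - T0) = 5376 / 737 = 7.294
  log(eta) = -1.99 + 7.294 = 5.304

5.304


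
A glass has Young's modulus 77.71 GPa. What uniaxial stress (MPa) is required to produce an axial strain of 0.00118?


Rearrange E = sigma / epsilon:
  sigma = E * epsilon
  E (MPa) = 77.71 * 1000 = 77710
  sigma = 77710 * 0.00118 = 91.7 MPa

91.7 MPa


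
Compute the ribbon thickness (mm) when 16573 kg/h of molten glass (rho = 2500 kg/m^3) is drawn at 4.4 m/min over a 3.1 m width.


Ribbon cross-section from mass balance:
  Volume rate = throughput / density = 16573 / 2500 = 6.6292 m^3/h
  thickness = volume rate / (speed * 60 * width), i.e.
  thickness = throughput / (60 * speed * width * density) * 1000
  thickness = 16573 / (60 * 4.4 * 3.1 * 2500) * 1000 = 8.1 mm

8.1 mm


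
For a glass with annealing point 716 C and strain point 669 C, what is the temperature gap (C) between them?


Gap = T_anneal - T_strain:
  gap = 716 - 669 = 47 C

47 C


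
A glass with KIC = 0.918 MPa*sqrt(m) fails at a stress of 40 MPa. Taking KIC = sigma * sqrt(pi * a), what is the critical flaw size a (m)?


Rearrange KIC = sigma * sqrt(pi * a):
  sqrt(pi * a) = KIC / sigma
  sqrt(pi * a) = 0.918 / 40 = 0.02295
  a = (KIC / sigma)^2 / pi
  a = 0.02295^2 / pi = 0.0001677 m

0.0001677 m


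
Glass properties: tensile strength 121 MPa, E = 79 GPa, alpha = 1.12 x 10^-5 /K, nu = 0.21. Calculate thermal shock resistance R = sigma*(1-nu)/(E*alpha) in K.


Thermal shock resistance: R = sigma * (1 - nu) / (E * alpha)
  Numerator = 121 * (1 - 0.21) = 95.59
  Denominator = 79 * 1000 * (1.12 x 10^-5) = 0.8848
  R = 95.59 / 0.8848 = 108.0 K

108.0 K


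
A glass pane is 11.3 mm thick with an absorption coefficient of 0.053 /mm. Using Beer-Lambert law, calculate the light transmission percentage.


Beer-Lambert law: T = exp(-alpha * thickness)
  exponent = -0.053 * 11.3 = -0.5989
  T = exp(-0.5989) = 0.5494
  Percentage = 0.5494 * 100 = 54.94%

54.94%


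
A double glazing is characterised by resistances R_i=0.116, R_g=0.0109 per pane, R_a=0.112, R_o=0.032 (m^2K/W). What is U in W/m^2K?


Total thermal resistance (series):
  R_total = R_in + R_glass + R_air + R_glass + R_out
  R_total = 0.116 + 0.0109 + 0.112 + 0.0109 + 0.032 = 0.2818 m^2K/W
U-value = 1 / R_total = 1 / 0.2818 = 3.549 W/m^2K

3.549 W/m^2K


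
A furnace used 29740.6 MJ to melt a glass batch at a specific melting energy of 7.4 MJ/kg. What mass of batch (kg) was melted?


Rearrange E = m * s for m:
  m = E / s
  m = 29740.6 / 7.4 = 4019.0 kg

4019.0 kg


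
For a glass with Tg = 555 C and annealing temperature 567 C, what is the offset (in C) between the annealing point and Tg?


Offset = T_anneal - Tg:
  offset = 567 - 555 = 12 C

12 C


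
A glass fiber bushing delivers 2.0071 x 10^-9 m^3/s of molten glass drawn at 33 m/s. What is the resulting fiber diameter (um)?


Cross-sectional area from continuity:
  A = Q / v = 2.0071 x 10^-9 / 33 = 6.082121 x 10^-11 m^2
Diameter from circular cross-section:
  d = sqrt(4A / pi) * 10^6 (m -> um)
  d = sqrt(4 * 6.082121 x 10^-11 / pi) * 10^6 = 8.8 um

8.8 um


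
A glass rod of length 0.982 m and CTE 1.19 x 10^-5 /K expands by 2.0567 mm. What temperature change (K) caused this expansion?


Rearrange dL = alpha * L0 * dT for dT:
  dT = dL / (alpha * L0)
  dL (m) = 2.0567 / 1000 = 0.0020567
  dT = 0.0020567 / ((1.19 x 10^-5) * 0.982) = 176.0 K

176.0 K


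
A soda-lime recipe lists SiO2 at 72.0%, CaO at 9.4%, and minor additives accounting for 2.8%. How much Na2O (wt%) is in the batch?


Pieces sum to 100%:
  Na2O = 100 - (SiO2 + CaO + others)
  Na2O = 100 - (72.0 + 9.4 + 2.8) = 15.8%

15.8%


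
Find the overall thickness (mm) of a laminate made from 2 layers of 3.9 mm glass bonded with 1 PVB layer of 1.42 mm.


Total thickness = glass contribution + PVB contribution
  Glass: 2 * 3.9 = 7.8 mm
  PVB: 1 * 1.42 = 1.42 mm
  Total = 7.8 + 1.42 = 9.22 mm

9.22 mm


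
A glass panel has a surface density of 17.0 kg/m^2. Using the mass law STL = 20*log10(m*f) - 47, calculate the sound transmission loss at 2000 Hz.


Mass law: STL = 20 * log10(m * f) - 47
  m * f = 17.0 * 2000 = 34000
  log10(34000) = 4.53148
  STL = 20 * 4.53148 - 47 = 90.6296 - 47 = 43.6 dB

43.6 dB


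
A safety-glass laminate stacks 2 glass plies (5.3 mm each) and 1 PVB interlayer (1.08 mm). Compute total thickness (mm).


Total thickness = glass contribution + PVB contribution
  Glass: 2 * 5.3 = 10.6 mm
  PVB: 1 * 1.08 = 1.08 mm
  Total = 10.6 + 1.08 = 11.68 mm

11.68 mm


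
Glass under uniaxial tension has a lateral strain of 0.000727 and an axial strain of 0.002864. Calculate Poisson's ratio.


Poisson's ratio: nu = lateral strain / axial strain
  nu = 0.000727 / 0.002864 = 0.2538

0.2538


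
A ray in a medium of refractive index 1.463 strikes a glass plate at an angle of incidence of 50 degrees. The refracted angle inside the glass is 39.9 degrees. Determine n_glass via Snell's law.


Apply Snell's law: n1 * sin(theta1) = n2 * sin(theta2)
  n2 = n1 * sin(theta1) / sin(theta2)
  sin(50) = 0.766044
  sin(39.9) = 0.64145
  n2 = 1.463 * 0.766044 / 0.64145 = 1.7472

1.7472


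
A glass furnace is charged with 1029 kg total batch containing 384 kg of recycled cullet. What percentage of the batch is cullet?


Cullet ratio = (cullet mass / total batch mass) * 100
  Ratio = 384 / 1029 * 100 = 37.32%

37.32%


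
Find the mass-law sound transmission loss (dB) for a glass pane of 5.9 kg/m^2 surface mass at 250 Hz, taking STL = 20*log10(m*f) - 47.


Mass law: STL = 20 * log10(m * f) - 47
  m * f = 5.9 * 250 = 1475
  log10(1475) = 3.16879
  STL = 20 * 3.16879 - 47 = 63.3758 - 47 = 16.4 dB

16.4 dB


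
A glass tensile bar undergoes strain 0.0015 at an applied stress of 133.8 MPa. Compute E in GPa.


Young's modulus: E = stress / strain
  E = 133.8 MPa / 0.0015 = 89200 MPa
Convert to GPa: 89200 / 1000 = 89.2 GPa

89.2 GPa


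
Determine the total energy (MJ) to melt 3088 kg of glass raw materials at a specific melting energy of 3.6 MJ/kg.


Total energy = mass * specific energy
  E = 3088 * 3.6 = 11116.8 MJ

11116.8 MJ


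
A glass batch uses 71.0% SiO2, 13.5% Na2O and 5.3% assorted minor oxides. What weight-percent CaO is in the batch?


Pieces sum to 100%:
  CaO = 100 - (SiO2 + Na2O + others)
  CaO = 100 - (71.0 + 13.5 + 5.3) = 10.2%

10.2%


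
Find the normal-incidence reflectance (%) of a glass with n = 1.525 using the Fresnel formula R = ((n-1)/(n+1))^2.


Fresnel reflectance at normal incidence:
  R = ((n - 1)/(n + 1))^2
  (n - 1)/(n + 1) = (1.525 - 1)/(1.525 + 1) = 0.207921
  R = 0.207921^2 = 0.0432311
  R(%) = 0.0432311 * 100 = 4.323%

4.323%


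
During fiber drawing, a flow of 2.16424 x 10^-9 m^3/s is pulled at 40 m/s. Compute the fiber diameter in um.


Cross-sectional area from continuity:
  A = Q / v = 2.16424 x 10^-9 / 40 = 5.4106 x 10^-11 m^2
Diameter from circular cross-section:
  d = sqrt(4A / pi) * 10^6 (m -> um)
  d = sqrt(4 * 5.4106 x 10^-11 / pi) * 10^6 = 8.3 um

8.3 um


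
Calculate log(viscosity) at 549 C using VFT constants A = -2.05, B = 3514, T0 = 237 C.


VFT equation: log(eta) = A + B / (T - T0)
  T - T0 = 549 - 237 = 312
  B / (T - T0) = 3514 / 312 = 11.263
  log(eta) = -2.05 + 11.263 = 9.213

9.213


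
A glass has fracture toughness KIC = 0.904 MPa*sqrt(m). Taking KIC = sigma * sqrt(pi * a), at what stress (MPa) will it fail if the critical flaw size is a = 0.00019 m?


Rearrange KIC = sigma * sqrt(pi * a):
  sigma = KIC / sqrt(pi * a)
  sqrt(pi * 0.00019) = 0.024432
  sigma = 0.904 / 0.024432 = 37.0 MPa

37.0 MPa


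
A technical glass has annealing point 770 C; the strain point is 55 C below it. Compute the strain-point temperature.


Strain point = annealing point - difference:
  T_strain = 770 - 55 = 715 C

715 C


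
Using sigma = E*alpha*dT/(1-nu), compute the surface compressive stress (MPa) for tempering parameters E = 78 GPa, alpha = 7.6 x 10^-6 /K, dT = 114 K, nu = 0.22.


Tempering stress: sigma = E * alpha * dT / (1 - nu)
  E (MPa) = 78 * 1000 = 78000
  Numerator = 78000 * (7.6 x 10^-6) * 114 = 67.5792
  Denominator = 1 - 0.22 = 0.78
  sigma = 67.5792 / 0.78 = 86.6 MPa

86.6 MPa


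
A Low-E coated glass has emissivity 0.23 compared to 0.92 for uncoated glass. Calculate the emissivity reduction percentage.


Percentage reduction = (1 - coated/uncoated) * 100
  Ratio = 0.23 / 0.92 = 0.25
  Reduction = (1 - 0.25) * 100 = 75.0%

75.0%


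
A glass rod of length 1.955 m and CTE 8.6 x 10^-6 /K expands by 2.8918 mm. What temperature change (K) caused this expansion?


Rearrange dL = alpha * L0 * dT for dT:
  dT = dL / (alpha * L0)
  dL (m) = 2.8918 / 1000 = 0.0028918
  dT = 0.0028918 / ((8.6 x 10^-6) * 1.955) = 172.0 K

172.0 K


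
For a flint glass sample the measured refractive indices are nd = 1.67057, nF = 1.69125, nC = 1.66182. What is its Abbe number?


Abbe number formula: Vd = (nd - 1) / (nF - nC)
  nd - 1 = 1.67057 - 1 = 0.67057
  nF - nC = 1.69125 - 1.66182 = 0.02943
  Vd = 0.67057 / 0.02943 = 22.79

22.79


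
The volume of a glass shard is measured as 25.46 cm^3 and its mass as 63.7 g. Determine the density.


Use the definition of density:
  rho = mass / volume
  rho = 63.7 / 25.46 = 2.502 g/cm^3

2.502 g/cm^3


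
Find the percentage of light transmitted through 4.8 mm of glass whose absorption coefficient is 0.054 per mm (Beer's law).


Beer-Lambert law: T = exp(-alpha * thickness)
  exponent = -0.054 * 4.8 = -0.2592
  T = exp(-0.2592) = 0.7717
  Percentage = 0.7717 * 100 = 77.17%

77.17%


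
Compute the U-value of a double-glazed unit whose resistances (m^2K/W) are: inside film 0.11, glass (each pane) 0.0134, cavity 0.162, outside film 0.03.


Total thermal resistance (series):
  R_total = R_in + R_glass + R_air + R_glass + R_out
  R_total = 0.11 + 0.0134 + 0.162 + 0.0134 + 0.03 = 0.3288 m^2K/W
U-value = 1 / R_total = 1 / 0.3288 = 3.041 W/m^2K

3.041 W/m^2K


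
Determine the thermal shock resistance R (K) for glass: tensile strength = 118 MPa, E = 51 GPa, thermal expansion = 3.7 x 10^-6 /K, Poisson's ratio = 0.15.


Thermal shock resistance: R = sigma * (1 - nu) / (E * alpha)
  Numerator = 118 * (1 - 0.15) = 100.3
  Denominator = 51 * 1000 * (3.7 x 10^-6) = 0.1887
  R = 100.3 / 0.1887 = 531.5 K

531.5 K


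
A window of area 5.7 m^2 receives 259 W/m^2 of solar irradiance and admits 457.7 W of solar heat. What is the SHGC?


Rearrange Q = Area * SHGC * Irradiance:
  SHGC = Q / (Area * Irradiance)
  SHGC = 457.7 / (5.7 * 259) = 0.31

0.31


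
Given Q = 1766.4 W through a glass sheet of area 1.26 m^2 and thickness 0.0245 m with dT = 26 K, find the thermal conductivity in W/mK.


Fourier's law rearranged: k = Q * t / (A * dT)
  Numerator = 1766.4 * 0.0245 = 43.2768
  Denominator = 1.26 * 26 = 32.76
  k = 43.2768 / 32.76 = 1.321 W/mK

1.321 W/mK


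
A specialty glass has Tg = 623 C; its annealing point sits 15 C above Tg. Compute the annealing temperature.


The annealing temperature is Tg plus the offset:
  T_anneal = 623 + 15 = 638 C

638 C


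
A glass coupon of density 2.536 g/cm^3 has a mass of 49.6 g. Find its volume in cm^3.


Rearrange rho = m / V:
  V = m / rho
  V = 49.6 / 2.536 = 19.558 cm^3

19.558 cm^3


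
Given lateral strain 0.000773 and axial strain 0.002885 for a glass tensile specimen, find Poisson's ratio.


Poisson's ratio: nu = lateral strain / axial strain
  nu = 0.000773 / 0.002885 = 0.2679

0.2679


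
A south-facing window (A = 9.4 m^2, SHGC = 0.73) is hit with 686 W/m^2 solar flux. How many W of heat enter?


Solar heat gain: Q = Area * SHGC * Irradiance
  Q = 9.4 * 0.73 * 686 = 4707.3 W

4707.3 W


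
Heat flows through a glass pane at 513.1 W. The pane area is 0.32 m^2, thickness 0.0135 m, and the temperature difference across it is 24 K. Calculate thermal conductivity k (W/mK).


Fourier's law rearranged: k = Q * t / (A * dT)
  Numerator = 513.1 * 0.0135 = 6.92685
  Denominator = 0.32 * 24 = 7.68
  k = 6.92685 / 7.68 = 0.902 W/mK

0.902 W/mK


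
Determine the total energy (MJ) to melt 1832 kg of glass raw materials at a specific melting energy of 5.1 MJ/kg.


Total energy = mass * specific energy
  E = 1832 * 5.1 = 9343.2 MJ

9343.2 MJ


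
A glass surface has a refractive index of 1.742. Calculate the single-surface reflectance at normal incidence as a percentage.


Fresnel reflectance at normal incidence:
  R = ((n - 1)/(n + 1))^2
  (n - 1)/(n + 1) = (1.742 - 1)/(1.742 + 1) = 0.270605
  R = 0.270605^2 = 0.0732271
  R(%) = 0.0732271 * 100 = 7.323%

7.323%


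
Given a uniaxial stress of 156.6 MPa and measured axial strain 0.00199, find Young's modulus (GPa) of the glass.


Young's modulus: E = stress / strain
  E = 156.6 MPa / 0.00199 = 78693.47 MPa
Convert to GPa: 78693.47 / 1000 = 78.69 GPa

78.69 GPa


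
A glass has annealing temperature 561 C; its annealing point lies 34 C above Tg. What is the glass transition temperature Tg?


Rearrange T_anneal = Tg + offset for Tg:
  Tg = T_anneal - offset = 561 - 34 = 527 C

527 C


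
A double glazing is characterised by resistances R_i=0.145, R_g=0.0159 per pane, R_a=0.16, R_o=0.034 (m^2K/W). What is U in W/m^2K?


Total thermal resistance (series):
  R_total = R_in + R_glass + R_air + R_glass + R_out
  R_total = 0.145 + 0.0159 + 0.16 + 0.0159 + 0.034 = 0.3708 m^2K/W
U-value = 1 / R_total = 1 / 0.3708 = 2.697 W/m^2K

2.697 W/m^2K


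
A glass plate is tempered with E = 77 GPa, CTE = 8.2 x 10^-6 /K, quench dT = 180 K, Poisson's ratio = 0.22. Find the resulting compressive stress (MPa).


Tempering stress: sigma = E * alpha * dT / (1 - nu)
  E (MPa) = 77 * 1000 = 77000
  Numerator = 77000 * (8.2 x 10^-6) * 180 = 113.652
  Denominator = 1 - 0.22 = 0.78
  sigma = 113.652 / 0.78 = 145.7 MPa

145.7 MPa


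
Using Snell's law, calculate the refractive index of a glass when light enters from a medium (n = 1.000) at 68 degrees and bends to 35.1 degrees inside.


Apply Snell's law: n1 * sin(theta1) = n2 * sin(theta2)
  n2 = n1 * sin(theta1) / sin(theta2)
  sin(68) = 0.927184
  sin(35.1) = 0.575005
  n2 = 1.000 * 0.927184 / 0.575005 = 1.6125

1.6125


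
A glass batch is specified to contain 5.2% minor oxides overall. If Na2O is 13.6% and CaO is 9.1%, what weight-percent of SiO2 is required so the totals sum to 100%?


Known pieces sum to 100%:
  SiO2 = 100 - (others + Na2O + CaO)
  SiO2 = 100 - (5.2 + 13.6 + 9.1) = 72.1%

72.1%


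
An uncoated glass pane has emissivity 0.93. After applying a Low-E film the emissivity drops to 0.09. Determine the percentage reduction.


Percentage reduction = (1 - coated/uncoated) * 100
  Ratio = 0.09 / 0.93 = 0.0968
  Reduction = (1 - 0.0968) * 100 = 90.3%

90.3%


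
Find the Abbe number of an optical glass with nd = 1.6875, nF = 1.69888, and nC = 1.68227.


Abbe number formula: Vd = (nd - 1) / (nF - nC)
  nd - 1 = 1.6875 - 1 = 0.6875
  nF - nC = 1.69888 - 1.68227 = 0.01661
  Vd = 0.6875 / 0.01661 = 41.39

41.39


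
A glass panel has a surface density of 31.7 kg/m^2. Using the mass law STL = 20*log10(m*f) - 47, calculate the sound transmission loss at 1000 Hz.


Mass law: STL = 20 * log10(m * f) - 47
  m * f = 31.7 * 1000 = 31700
  log10(31700) = 4.50106
  STL = 20 * 4.50106 - 47 = 90.0212 - 47 = 43.0 dB

43.0 dB


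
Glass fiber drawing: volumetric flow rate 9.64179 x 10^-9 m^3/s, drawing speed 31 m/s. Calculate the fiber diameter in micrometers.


Cross-sectional area from continuity:
  A = Q / v = 9.64179 x 10^-9 / 31 = 3.110255 x 10^-10 m^2
Diameter from circular cross-section:
  d = sqrt(4A / pi) * 10^6 (m -> um)
  d = sqrt(4 * 3.110255 x 10^-10 / pi) * 10^6 = 19.9 um

19.9 um
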